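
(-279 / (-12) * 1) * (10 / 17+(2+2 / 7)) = 15903 / 238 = 66.82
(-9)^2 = 81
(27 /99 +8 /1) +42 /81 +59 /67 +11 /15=10.41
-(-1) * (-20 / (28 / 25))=-125 / 7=-17.86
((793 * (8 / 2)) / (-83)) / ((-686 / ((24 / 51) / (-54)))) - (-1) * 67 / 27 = 2.48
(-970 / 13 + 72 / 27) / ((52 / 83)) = -116449 / 1014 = -114.84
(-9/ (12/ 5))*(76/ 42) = -95/ 14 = -6.79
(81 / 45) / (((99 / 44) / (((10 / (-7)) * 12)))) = -96 / 7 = -13.71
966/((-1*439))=-966/439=-2.20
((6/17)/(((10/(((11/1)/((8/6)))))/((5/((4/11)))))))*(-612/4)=-9801/16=-612.56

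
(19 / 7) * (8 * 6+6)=1026 / 7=146.57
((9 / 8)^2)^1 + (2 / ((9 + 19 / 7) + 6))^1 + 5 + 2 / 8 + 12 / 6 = 17119 / 1984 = 8.63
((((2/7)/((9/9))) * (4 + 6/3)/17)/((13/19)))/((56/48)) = 0.13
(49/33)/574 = 7/2706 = 0.00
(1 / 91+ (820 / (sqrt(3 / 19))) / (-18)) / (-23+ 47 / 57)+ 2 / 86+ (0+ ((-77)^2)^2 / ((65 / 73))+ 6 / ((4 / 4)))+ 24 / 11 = 3895 * sqrt(57) / 5688+ 826130684961399 / 20925520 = 39479582.50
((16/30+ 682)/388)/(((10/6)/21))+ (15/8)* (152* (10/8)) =3670623/9700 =378.41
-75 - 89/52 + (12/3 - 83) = -8097/52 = -155.71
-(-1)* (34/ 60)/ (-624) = -17/ 18720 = -0.00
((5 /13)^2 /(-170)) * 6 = -15 /2873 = -0.01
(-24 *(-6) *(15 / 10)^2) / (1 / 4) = 1296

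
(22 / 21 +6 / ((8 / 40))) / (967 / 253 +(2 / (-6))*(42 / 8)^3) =-10557184 / 15101583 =-0.70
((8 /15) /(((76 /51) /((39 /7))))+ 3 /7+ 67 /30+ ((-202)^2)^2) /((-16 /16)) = -6643216018417 /3990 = -1664966420.66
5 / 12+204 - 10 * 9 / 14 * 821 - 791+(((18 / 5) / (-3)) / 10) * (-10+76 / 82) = -504834581 / 86100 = -5863.35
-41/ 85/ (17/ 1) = -41/ 1445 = -0.03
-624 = -624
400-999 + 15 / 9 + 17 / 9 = -5359 / 9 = -595.44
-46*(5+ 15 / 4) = -805 / 2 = -402.50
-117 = -117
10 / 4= 5 / 2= 2.50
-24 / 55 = -0.44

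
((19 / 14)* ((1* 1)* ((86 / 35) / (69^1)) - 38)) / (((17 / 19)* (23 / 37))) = -612311594 / 6609855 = -92.64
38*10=380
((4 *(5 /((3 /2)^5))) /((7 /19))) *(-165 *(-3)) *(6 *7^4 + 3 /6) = 9635067200 /189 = 50979191.53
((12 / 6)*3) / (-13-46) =-6 / 59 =-0.10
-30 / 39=-10 / 13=-0.77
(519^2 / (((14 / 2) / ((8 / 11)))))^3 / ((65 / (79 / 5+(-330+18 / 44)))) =-24670566091291391030016 / 233157925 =-105810540608008.03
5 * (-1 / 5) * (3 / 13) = -0.23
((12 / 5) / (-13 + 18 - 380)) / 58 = -2 / 18125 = -0.00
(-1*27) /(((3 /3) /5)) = -135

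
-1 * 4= -4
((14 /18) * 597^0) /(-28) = -1 /36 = -0.03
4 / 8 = 1 / 2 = 0.50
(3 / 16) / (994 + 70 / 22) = 0.00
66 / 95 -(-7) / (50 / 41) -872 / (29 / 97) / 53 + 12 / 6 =-68038819 / 1460150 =-46.60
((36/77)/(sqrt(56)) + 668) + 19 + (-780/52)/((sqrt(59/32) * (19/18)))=-1080 * sqrt(118)/1121 + 9 * sqrt(14)/539 + 687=676.60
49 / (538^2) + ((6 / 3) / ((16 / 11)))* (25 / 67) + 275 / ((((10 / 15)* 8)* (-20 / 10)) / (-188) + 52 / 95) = 35758075192093 / 78463058408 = 455.73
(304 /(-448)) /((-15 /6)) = 0.27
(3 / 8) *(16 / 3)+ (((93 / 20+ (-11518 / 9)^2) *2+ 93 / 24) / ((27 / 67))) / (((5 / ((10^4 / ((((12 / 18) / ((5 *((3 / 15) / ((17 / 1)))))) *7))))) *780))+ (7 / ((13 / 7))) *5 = 507957185371 / 1933308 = 262739.92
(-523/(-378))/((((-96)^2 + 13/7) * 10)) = 523/34843500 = 0.00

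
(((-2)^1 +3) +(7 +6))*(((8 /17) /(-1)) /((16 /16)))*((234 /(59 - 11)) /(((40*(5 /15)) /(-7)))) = 5733 /340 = 16.86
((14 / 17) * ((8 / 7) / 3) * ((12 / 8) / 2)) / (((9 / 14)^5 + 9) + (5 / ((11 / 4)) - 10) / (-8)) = 23664256 / 1019058795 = 0.02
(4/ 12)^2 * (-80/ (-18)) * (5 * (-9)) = -200/ 9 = -22.22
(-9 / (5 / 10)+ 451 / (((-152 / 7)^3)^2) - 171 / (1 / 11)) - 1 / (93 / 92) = -1899.99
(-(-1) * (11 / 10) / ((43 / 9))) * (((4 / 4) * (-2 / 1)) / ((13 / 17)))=-1683 / 2795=-0.60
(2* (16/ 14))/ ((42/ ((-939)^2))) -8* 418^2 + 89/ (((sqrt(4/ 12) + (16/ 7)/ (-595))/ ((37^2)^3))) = 398161114739.33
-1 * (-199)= 199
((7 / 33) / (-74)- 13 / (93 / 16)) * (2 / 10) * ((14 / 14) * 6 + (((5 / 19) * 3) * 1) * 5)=-10680327 / 2397230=-4.46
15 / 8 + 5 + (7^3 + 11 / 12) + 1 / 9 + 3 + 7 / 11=280795 / 792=354.54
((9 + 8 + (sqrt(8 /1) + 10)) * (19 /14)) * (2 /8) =19 * sqrt(2) /28 + 513 /56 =10.12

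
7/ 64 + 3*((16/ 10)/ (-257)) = 7459/ 82240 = 0.09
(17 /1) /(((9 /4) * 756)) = 17 /1701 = 0.01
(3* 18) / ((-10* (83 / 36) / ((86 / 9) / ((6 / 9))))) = -13932 / 415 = -33.57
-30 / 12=-5 / 2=-2.50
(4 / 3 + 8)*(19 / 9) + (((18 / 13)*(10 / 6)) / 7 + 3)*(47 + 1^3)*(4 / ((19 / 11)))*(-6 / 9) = -10599020 / 46683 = -227.04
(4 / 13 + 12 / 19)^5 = 672109330432 / 919358226007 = 0.73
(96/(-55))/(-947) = 96/52085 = 0.00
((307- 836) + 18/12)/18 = -1055/36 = -29.31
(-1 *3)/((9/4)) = -4/3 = -1.33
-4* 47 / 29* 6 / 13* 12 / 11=-13536 / 4147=-3.26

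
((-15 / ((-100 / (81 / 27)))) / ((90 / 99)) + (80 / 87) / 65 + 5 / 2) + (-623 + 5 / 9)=-420348793 / 678600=-619.44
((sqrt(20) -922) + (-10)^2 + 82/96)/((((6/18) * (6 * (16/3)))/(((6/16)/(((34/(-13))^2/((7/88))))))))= -139883835/416677888 + 10647 * sqrt(5)/13021184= -0.33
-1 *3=-3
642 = 642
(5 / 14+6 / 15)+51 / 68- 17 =-2169 / 140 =-15.49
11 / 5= 2.20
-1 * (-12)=12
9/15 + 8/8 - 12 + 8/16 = -99/10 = -9.90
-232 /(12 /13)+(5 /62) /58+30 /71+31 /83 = -15927491009 /63573684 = -250.54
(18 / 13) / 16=9 / 104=0.09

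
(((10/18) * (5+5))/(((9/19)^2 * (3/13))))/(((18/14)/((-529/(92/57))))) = -27350.80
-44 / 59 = -0.75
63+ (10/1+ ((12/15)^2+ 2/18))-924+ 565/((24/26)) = -214349/900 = -238.17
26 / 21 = 1.24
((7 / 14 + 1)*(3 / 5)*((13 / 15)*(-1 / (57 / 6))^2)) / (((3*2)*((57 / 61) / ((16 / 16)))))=793 / 514425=0.00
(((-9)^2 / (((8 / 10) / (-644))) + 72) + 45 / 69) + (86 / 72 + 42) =-53893819 / 828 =-65089.15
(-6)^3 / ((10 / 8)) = -172.80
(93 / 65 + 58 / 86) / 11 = 5884 / 30745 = 0.19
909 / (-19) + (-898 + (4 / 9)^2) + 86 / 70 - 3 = -947.42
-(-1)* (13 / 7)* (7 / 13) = 1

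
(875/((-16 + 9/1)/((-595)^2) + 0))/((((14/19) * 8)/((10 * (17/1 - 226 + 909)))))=-105101171875/2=-52550585937.50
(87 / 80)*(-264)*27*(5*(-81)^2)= -508589037 / 2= -254294518.50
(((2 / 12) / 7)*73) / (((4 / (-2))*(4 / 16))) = -73 / 21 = -3.48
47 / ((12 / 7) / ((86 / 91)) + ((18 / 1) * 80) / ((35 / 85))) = 14147 / 1053186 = 0.01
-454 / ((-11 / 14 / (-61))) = -35246.91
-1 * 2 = -2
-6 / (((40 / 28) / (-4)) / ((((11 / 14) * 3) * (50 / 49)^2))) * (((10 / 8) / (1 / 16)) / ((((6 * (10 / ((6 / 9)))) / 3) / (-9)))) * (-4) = 2376000 / 2401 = 989.59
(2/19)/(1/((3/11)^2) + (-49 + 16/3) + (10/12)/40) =-0.00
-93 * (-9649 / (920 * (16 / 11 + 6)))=9870927 / 75440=130.84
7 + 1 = 8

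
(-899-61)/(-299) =960/299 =3.21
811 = 811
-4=-4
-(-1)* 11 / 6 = 11 / 6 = 1.83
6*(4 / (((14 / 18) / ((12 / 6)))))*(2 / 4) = 30.86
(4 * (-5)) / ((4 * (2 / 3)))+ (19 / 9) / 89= -11977 / 1602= -7.48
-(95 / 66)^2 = -9025 / 4356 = -2.07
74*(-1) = -74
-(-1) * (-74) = -74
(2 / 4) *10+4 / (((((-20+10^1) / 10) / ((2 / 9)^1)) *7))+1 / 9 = 314 / 63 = 4.98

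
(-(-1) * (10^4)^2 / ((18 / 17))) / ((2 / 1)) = 425000000 / 9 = 47222222.22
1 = 1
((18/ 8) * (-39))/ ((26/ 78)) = -1053/ 4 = -263.25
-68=-68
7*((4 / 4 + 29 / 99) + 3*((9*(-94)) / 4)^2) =371996975 / 396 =939386.30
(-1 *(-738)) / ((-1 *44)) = -369 / 22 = -16.77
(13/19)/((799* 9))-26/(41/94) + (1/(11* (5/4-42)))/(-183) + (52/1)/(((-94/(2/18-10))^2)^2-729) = -1892871813747868665372125/31758179386407878149911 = -59.60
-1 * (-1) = 1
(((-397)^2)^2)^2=617055253404346928161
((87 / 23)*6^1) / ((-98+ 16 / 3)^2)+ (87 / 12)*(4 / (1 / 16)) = 412389773 / 888766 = 464.00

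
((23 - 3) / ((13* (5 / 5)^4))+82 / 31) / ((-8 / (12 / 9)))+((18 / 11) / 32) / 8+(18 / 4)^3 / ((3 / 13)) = 223669531 / 567424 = 394.18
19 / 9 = 2.11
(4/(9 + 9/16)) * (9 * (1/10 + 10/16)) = 232/85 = 2.73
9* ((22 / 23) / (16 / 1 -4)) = 33 / 46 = 0.72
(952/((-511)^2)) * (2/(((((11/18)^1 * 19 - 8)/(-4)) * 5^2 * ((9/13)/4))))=-0.00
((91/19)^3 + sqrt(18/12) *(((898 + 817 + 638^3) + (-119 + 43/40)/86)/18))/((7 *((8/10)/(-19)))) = -59952362.34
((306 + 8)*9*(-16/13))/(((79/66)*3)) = -994752/1027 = -968.60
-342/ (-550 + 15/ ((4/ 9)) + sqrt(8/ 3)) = 10944 * sqrt(6)/ 12792547 + 8474760/ 12792547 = 0.66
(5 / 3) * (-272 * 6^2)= -16320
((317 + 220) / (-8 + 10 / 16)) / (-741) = 1432 / 14573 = 0.10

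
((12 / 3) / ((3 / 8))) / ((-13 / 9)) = -96 / 13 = -7.38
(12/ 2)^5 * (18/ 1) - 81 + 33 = 139920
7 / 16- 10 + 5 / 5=-137 / 16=-8.56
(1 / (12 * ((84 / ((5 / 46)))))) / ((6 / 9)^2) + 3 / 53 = 62089 / 1092224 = 0.06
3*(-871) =-2613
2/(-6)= -1/3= -0.33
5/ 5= 1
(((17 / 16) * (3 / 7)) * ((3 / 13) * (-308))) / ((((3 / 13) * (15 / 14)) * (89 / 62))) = -40579 / 445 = -91.19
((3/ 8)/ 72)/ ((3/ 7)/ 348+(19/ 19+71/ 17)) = 3451/ 3430704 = 0.00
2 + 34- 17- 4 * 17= -49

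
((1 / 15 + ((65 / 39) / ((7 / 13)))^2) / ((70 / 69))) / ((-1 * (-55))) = 244628 / 1414875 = 0.17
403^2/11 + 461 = 167480/11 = 15225.45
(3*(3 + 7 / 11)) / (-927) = -0.01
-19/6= -3.17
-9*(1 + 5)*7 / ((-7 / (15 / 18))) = 45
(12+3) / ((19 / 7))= 105 / 19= 5.53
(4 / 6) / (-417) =-2 / 1251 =-0.00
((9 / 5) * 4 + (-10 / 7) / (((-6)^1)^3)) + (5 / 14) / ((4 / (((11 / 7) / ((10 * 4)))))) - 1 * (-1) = 3475837 / 423360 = 8.21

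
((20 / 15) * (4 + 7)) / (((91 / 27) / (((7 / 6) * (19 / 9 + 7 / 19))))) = 9328 / 741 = 12.59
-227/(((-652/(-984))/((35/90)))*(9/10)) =-651490/4401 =-148.03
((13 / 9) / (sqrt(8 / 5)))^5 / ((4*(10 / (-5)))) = -9282325*sqrt(10) / 120932352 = -0.24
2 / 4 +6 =6.50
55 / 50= 11 / 10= 1.10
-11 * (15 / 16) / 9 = -55 / 48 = -1.15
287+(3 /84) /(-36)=289295 /1008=287.00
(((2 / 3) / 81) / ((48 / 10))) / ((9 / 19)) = 95 / 26244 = 0.00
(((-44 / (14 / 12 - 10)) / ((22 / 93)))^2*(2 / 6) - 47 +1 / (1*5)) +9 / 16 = 101.56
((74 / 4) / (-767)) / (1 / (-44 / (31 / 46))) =37444 / 23777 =1.57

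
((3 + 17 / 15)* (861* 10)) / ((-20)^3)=-8897 / 2000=-4.45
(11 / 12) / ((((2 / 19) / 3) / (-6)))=-627 / 4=-156.75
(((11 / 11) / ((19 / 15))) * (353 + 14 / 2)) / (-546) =-0.52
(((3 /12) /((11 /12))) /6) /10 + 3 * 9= 5941 /220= 27.00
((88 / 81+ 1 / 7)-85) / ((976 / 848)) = -2517394 / 34587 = -72.78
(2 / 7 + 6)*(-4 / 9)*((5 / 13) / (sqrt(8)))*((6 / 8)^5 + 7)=-407605*sqrt(2) / 209664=-2.75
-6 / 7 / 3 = -0.29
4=4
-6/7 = -0.86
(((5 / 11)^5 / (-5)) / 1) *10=-6250 / 161051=-0.04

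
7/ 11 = 0.64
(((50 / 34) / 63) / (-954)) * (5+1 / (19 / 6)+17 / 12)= -38375 / 232955352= -0.00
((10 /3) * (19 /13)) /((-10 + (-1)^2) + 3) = -95 /117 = -0.81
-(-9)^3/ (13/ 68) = 49572/ 13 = 3813.23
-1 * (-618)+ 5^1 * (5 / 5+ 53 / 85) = 10644 / 17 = 626.12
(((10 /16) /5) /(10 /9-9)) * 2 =-9 /284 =-0.03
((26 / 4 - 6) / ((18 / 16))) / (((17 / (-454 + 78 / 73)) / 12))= -529024 / 3723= -142.10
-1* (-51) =51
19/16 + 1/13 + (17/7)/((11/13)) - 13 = -141989/16016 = -8.87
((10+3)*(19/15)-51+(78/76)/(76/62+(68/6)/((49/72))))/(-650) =533689457/10062039000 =0.05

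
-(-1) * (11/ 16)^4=14641/ 65536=0.22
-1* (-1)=1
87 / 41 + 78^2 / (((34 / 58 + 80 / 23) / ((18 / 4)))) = 748942023 / 111151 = 6738.06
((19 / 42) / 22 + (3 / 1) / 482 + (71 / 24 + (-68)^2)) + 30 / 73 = 50148423999 / 10837288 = 4627.40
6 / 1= 6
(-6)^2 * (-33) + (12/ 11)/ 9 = -39200/ 33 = -1187.88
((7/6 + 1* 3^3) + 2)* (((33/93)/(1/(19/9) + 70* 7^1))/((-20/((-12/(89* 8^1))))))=37829/2056889680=0.00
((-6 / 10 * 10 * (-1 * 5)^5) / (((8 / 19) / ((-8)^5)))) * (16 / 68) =-5836800000 / 17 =-343341176.47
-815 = -815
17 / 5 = 3.40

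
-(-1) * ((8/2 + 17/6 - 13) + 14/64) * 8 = -571/12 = -47.58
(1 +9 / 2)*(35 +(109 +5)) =1639 / 2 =819.50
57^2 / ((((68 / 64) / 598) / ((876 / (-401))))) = -27231714432 / 6817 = -3994677.19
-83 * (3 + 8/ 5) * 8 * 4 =-12217.60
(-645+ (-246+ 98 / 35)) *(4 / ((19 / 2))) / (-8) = 4441 / 95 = 46.75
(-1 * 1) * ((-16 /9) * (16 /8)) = 32 /9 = 3.56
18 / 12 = 3 / 2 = 1.50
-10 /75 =-2 /15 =-0.13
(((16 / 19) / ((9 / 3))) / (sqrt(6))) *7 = 56 *sqrt(6) / 171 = 0.80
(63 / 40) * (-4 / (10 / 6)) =-189 / 50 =-3.78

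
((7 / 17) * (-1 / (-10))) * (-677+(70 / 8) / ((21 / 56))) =-13727 / 510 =-26.92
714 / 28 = 51 / 2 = 25.50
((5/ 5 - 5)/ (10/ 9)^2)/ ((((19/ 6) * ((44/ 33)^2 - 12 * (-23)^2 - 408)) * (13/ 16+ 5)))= 5832/ 223775825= 0.00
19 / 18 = 1.06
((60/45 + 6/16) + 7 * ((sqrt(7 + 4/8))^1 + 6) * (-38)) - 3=-38335/24 - 133 * sqrt(30)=-2325.76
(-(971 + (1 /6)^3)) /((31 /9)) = -281.90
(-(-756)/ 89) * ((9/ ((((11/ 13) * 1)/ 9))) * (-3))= -2388204/ 979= -2439.43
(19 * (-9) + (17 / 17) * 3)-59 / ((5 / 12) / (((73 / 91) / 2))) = -102282 / 455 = -224.80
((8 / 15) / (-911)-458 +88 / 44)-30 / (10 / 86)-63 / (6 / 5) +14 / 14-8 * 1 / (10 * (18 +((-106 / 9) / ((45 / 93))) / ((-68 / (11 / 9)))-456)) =-378163330862777 / 494009072310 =-765.50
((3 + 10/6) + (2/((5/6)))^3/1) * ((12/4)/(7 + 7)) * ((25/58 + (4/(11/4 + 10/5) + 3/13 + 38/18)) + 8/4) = 2509993589/112817250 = 22.25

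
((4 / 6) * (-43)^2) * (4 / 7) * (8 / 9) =118336 / 189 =626.12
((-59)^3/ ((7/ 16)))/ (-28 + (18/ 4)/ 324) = 236596608/ 14105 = 16773.95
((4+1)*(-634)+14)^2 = 9960336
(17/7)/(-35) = -17/245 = -0.07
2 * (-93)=-186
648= 648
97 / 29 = 3.34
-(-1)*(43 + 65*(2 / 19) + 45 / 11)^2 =127057984 / 43681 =2908.77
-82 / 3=-27.33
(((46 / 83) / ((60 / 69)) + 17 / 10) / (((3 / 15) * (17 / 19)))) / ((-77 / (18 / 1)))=-331740 / 108647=-3.05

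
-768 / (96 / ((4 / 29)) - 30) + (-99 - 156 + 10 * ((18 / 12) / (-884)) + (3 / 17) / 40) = -256.17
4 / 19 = 0.21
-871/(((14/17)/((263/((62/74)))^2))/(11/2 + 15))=-57486501362407/26908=-2136409296.95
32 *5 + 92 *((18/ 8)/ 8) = 1487/ 8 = 185.88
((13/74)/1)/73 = 13/5402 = 0.00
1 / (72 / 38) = 19 / 36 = 0.53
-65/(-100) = 13/20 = 0.65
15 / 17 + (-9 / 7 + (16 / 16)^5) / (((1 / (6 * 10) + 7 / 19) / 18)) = -651585 / 52241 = -12.47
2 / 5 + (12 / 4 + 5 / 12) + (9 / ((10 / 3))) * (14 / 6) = 607 / 60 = 10.12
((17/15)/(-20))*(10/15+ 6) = -17/45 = -0.38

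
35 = 35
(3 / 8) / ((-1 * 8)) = -3 / 64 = -0.05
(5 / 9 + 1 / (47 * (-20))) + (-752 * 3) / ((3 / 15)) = -95424109 / 8460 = -11279.45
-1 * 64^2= -4096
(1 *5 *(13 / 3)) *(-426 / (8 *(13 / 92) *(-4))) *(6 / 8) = 24495 / 16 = 1530.94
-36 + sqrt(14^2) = -22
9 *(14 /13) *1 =126 /13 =9.69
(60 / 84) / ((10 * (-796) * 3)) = -1 / 33432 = -0.00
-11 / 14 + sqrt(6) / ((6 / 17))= -11 / 14 + 17 * sqrt(6) / 6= 6.15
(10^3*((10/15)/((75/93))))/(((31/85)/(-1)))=-6800/3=-2266.67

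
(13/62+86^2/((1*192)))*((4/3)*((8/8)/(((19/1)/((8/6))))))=57631/15903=3.62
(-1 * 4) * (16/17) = -64/17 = -3.76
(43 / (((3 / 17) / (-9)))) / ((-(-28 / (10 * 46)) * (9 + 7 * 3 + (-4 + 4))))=-16813 / 14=-1200.93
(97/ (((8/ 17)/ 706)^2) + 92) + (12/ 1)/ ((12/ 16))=218322864.06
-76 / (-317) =76 / 317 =0.24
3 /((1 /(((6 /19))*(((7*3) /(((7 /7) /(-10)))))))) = -3780 /19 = -198.95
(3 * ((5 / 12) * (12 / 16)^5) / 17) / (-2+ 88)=1215 / 5988352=0.00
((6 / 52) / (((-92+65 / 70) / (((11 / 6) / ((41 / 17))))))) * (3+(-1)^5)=-77 / 39975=-0.00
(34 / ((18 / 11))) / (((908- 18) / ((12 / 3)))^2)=748 / 1782225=0.00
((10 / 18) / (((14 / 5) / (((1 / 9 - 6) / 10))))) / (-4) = 265 / 9072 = 0.03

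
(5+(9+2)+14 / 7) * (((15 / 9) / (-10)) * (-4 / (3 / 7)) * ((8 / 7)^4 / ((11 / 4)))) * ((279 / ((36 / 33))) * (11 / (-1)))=-16760832 / 343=-48865.40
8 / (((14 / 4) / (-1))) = -16 / 7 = -2.29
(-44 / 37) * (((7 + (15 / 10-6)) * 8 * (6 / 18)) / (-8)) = 110 / 111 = 0.99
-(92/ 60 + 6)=-7.53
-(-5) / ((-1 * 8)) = -5 / 8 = -0.62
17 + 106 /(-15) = 149 /15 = 9.93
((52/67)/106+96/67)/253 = 5114/898403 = 0.01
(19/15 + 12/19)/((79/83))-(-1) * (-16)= -315337/22515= -14.01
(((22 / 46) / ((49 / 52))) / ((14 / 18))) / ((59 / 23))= 5148 / 20237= 0.25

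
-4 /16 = -1 /4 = -0.25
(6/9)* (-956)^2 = 1827872/3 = 609290.67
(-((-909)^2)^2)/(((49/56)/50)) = -273096116384400/7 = -39013730912057.14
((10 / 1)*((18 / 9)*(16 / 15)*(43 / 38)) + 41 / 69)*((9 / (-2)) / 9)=-10809 / 874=-12.37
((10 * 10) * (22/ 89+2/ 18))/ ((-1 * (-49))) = 4100/ 5607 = 0.73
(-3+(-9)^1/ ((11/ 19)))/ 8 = -2.32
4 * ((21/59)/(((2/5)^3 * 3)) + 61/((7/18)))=524381/826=634.84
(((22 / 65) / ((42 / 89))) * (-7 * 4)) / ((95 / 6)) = -7832 / 6175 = -1.27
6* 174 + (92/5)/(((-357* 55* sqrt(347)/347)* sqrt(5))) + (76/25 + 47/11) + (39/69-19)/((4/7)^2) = 12584931/12650-92* sqrt(1735)/490875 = 994.85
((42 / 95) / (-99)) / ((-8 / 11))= 7 / 1140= 0.01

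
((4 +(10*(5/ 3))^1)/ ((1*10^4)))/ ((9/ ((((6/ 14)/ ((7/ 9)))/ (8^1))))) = 31/ 1960000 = 0.00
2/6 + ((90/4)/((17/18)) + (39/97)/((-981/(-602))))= 4386326/179741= 24.40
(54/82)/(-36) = -3/164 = -0.02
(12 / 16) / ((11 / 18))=27 / 22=1.23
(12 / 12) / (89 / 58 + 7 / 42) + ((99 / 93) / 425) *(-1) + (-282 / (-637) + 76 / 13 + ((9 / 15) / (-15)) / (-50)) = 213483182151 / 31052157500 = 6.87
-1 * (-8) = 8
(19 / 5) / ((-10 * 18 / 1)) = -19 / 900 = -0.02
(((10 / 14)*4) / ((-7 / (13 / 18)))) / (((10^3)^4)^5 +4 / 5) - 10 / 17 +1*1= 7717500000000000000000000000000000000000000000000000000000000649 / 18742500000000000000000000000000000000000000000000000000000014994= 0.41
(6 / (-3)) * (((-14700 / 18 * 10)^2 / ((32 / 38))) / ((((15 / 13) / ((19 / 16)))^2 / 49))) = -85234568111875 / 10368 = -8220926708.32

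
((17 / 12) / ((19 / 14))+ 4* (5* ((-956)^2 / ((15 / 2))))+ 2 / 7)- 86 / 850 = 275521378337 / 113050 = 2437163.90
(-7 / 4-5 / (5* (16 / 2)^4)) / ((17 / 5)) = -35845 / 69632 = -0.51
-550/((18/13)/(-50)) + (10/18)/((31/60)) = 5541550/279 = 19862.19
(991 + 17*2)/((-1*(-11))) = 1025/11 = 93.18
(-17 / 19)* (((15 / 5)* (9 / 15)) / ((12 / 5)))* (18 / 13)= -0.93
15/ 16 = 0.94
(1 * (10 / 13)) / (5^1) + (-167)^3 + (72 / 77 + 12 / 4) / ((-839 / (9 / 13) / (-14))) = -4657462.80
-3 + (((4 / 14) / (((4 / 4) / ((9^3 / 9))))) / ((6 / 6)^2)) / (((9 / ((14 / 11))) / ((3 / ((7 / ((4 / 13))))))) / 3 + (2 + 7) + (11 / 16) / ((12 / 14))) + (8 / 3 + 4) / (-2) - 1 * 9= -808898 / 55797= -14.50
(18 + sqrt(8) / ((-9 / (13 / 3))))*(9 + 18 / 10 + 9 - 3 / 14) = 12339 / 35 - 5941*sqrt(2) / 315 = 325.87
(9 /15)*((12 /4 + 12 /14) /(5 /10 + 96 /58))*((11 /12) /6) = 0.16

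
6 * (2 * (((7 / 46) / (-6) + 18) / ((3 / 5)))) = 24805 / 69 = 359.49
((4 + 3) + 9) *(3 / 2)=24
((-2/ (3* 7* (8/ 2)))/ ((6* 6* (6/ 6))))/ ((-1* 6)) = 1/ 9072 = 0.00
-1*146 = -146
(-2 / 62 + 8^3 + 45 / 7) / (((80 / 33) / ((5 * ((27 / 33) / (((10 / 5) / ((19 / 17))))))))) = 14427099 / 29512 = 488.86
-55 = -55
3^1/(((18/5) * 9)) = 0.09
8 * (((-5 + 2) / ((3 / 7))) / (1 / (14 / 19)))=-784 / 19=-41.26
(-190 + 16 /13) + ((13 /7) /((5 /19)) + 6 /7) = -82289 /455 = -180.85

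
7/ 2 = 3.50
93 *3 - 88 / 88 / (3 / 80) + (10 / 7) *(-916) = -22181 / 21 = -1056.24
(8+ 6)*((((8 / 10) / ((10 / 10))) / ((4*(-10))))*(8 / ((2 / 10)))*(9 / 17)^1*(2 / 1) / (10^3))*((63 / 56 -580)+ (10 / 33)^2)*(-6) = -41.18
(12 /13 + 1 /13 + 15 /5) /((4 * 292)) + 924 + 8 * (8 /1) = 288497 /292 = 988.00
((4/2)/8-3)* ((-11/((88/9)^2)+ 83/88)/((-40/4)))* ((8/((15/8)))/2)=0.49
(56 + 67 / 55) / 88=3147 / 4840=0.65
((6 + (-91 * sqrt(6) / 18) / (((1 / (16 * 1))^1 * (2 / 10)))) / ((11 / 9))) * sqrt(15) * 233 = -2544360 * sqrt(10) / 11 + 12582 * sqrt(15) / 11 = -727022.08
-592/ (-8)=74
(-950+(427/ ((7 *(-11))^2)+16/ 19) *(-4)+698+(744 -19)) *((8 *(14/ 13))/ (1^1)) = 120850320/ 29887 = 4043.57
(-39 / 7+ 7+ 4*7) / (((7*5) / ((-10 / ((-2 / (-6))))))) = -25.22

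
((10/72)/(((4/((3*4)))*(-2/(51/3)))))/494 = -85/11856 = -0.01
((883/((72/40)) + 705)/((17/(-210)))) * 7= -5272400/51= -103380.39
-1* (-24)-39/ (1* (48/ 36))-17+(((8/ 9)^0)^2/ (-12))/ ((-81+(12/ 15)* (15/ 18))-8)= -5896/ 265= -22.25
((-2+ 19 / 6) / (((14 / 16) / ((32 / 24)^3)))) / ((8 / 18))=64 / 9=7.11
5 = 5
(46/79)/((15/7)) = 322/1185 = 0.27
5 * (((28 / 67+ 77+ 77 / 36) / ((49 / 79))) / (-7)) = -10828135 / 118188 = -91.62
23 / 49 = 0.47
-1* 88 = -88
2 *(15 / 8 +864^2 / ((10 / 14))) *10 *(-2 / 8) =-41803851 / 8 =-5225481.38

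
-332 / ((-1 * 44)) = 83 / 11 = 7.55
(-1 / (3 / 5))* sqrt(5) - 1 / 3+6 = 17 / 3 - 5* sqrt(5) / 3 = 1.94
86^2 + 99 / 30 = 73993 / 10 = 7399.30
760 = 760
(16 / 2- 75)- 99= -166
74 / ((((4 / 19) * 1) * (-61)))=-703 / 122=-5.76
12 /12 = 1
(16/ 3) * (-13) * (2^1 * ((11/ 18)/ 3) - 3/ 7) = 832/ 567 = 1.47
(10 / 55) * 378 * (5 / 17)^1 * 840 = 3175200 / 187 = 16979.68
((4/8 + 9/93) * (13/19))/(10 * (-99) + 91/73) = -35113/85026862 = -0.00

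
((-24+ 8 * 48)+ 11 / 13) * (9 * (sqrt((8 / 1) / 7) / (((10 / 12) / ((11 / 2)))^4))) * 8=801094379184 * sqrt(14) / 56875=52701902.44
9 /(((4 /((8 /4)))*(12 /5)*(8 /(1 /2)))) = 15 /128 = 0.12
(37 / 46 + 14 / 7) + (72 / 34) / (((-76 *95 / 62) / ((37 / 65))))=256344009 / 91748150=2.79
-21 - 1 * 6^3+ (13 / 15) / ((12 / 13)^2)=-509723 / 2160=-235.98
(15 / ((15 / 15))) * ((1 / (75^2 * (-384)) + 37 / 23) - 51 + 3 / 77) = -188790481771 / 255024000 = -740.29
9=9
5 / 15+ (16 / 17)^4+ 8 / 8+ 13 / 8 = 3.74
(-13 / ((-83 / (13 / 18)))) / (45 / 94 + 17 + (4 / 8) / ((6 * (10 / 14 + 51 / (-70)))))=7943 / 817716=0.01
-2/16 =-1/8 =-0.12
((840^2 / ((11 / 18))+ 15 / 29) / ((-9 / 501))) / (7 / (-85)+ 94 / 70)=-487979348843 / 9570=-50990527.57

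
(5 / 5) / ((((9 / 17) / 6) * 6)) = 17 / 9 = 1.89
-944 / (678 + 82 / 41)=-118 / 85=-1.39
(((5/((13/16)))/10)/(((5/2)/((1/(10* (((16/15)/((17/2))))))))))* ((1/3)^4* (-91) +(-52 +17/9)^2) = 12801/26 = 492.35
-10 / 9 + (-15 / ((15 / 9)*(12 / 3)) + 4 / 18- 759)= -27437 / 36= -762.14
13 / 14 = 0.93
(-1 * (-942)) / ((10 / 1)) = 471 / 5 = 94.20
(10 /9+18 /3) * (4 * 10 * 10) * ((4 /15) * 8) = 163840 /27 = 6068.15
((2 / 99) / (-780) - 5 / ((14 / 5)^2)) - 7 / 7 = -1.64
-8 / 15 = -0.53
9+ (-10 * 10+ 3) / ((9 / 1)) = -16 / 9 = -1.78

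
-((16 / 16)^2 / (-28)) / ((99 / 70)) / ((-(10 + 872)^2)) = -5 / 154028952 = -0.00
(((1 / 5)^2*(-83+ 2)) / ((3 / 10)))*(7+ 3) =-108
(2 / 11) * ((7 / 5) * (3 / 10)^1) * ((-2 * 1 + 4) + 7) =189 / 275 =0.69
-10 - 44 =-54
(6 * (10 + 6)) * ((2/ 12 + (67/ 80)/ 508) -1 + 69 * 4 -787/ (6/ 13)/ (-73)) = 2656935953/ 92710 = 28658.57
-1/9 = -0.11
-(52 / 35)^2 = -2704 / 1225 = -2.21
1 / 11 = 0.09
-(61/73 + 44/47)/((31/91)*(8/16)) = -1106378/106361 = -10.40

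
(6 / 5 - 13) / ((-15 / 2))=118 / 75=1.57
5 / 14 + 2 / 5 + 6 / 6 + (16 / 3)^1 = 1489 / 210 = 7.09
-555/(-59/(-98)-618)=0.90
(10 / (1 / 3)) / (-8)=-15 / 4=-3.75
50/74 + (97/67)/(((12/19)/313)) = 21363883/29748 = 718.16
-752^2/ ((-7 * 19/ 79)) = 44674816/ 133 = 335900.87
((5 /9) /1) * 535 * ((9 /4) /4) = 2675 /16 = 167.19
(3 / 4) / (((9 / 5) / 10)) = 4.17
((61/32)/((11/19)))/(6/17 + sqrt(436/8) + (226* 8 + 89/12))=21894978453/12074170751896 - 3014559* sqrt(218)/6037085375948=0.00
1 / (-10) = -1 / 10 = -0.10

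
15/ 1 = 15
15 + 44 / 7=149 / 7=21.29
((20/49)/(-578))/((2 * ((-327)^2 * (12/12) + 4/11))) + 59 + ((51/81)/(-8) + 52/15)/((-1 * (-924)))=140107143057361331/2374549770811680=59.00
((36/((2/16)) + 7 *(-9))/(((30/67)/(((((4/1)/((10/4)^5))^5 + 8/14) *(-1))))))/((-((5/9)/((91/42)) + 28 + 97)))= 4672409046653832827382/2038180828094482421875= 2.29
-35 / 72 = -0.49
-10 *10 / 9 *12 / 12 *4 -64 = -976 / 9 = -108.44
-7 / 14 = -1 / 2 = -0.50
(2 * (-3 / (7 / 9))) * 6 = -324 / 7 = -46.29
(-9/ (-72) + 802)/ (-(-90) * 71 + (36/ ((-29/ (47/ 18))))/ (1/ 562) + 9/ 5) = 930465/ 5301368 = 0.18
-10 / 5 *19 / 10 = -3.80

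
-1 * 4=-4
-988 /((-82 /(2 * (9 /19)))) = 468 /41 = 11.41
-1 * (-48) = 48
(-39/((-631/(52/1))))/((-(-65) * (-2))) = -0.02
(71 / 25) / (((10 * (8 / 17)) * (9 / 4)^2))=0.12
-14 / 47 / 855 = -14 / 40185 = -0.00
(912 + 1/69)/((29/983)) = 61859207/2001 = 30914.15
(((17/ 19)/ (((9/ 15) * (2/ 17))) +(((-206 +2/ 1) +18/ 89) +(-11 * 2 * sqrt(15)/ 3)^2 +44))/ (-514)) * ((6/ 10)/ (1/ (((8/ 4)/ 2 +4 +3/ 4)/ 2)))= -153909951/ 69533920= -2.21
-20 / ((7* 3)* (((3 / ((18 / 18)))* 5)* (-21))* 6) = 0.00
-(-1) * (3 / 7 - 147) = -1026 / 7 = -146.57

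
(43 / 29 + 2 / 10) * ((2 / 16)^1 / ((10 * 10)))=61 / 29000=0.00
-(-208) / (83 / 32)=6656 / 83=80.19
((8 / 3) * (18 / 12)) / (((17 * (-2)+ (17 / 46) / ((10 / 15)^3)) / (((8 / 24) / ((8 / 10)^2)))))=-2300 / 36159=-0.06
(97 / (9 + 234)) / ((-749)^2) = 97 / 136323243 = 0.00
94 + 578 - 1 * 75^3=-421203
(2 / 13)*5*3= 30 / 13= 2.31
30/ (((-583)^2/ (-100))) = -3000/ 339889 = -0.01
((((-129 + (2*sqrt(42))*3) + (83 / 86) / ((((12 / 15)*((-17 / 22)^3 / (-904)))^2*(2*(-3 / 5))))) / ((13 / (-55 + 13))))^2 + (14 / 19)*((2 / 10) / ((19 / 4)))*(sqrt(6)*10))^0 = 1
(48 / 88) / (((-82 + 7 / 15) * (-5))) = 18 / 13453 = 0.00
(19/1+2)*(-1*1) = -21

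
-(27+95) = -122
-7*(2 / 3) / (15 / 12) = -56 / 15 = -3.73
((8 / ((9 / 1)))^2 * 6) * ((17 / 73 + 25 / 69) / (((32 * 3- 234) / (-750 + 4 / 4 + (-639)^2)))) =-78201654784 / 9383931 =-8333.57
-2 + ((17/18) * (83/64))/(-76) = -176515/87552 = -2.02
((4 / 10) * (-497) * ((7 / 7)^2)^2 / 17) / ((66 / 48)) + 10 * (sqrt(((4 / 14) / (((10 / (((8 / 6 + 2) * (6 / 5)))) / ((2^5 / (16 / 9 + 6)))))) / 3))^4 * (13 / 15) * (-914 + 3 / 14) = -398860291504 / 1964318125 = -203.05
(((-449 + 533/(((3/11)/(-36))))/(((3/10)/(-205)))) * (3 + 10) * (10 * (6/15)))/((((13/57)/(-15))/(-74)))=12244875090000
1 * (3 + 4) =7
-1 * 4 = -4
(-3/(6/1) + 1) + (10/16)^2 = 0.89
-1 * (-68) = 68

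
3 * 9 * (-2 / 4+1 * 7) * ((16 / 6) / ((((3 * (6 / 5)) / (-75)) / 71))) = -692250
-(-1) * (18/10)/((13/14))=1.94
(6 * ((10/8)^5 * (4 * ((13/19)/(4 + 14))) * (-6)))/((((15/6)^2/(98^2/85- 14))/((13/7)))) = -491.34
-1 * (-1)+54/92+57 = 2695/46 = 58.59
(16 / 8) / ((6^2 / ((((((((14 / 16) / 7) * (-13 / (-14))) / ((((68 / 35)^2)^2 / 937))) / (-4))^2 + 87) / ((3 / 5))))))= 848649661296691799885 / 101117193999492317184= 8.39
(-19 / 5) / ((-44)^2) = -19 / 9680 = -0.00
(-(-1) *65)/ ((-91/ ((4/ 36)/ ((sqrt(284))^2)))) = -5/ 17892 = -0.00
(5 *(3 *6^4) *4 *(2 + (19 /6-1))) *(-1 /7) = -324000 /7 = -46285.71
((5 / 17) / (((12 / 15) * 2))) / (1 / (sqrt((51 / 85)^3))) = 3 * sqrt(15) / 136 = 0.09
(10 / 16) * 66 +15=56.25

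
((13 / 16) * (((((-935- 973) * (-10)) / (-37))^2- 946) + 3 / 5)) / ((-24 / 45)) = -403674.38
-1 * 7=-7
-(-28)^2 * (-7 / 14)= 392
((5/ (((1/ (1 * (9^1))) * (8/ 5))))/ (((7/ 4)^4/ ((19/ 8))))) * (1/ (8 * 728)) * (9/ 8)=38475/ 27966848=0.00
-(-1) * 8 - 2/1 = 6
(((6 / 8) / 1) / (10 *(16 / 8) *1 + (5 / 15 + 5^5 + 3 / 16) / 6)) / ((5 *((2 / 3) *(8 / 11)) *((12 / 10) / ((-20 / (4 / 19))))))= -5643 / 124628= -0.05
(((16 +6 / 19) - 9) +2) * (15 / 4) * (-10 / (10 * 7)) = -2655 / 532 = -4.99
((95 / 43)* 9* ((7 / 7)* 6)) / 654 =855 / 4687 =0.18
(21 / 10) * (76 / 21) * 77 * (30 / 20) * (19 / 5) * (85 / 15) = 472549 / 25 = 18901.96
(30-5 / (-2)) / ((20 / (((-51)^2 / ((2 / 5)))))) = 169065 / 16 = 10566.56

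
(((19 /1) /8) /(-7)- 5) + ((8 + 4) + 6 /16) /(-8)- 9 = -15.89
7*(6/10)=21/5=4.20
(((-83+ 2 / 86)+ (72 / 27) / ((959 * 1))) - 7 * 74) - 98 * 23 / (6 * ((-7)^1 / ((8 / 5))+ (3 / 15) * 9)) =-1932928770 / 4247411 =-455.08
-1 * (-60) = 60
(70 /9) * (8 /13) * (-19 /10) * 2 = -2128 /117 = -18.19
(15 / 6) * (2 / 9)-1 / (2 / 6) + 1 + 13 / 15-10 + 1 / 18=-947 / 90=-10.52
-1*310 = -310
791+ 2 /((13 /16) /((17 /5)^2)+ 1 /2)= 794.51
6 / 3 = 2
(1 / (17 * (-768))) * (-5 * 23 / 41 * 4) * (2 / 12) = 115 / 802944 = 0.00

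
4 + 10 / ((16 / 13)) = 97 / 8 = 12.12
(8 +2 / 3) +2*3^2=80 / 3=26.67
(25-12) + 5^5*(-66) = -206237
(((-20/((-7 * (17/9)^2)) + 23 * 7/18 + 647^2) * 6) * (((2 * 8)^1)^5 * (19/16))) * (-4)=-75924262562299904/6069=-12510176728011.19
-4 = -4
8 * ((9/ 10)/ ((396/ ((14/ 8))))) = 7/ 220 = 0.03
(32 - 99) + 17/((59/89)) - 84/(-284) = -172001/4189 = -41.06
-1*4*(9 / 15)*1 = -12 / 5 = -2.40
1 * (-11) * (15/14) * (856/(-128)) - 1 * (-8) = 19447/224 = 86.82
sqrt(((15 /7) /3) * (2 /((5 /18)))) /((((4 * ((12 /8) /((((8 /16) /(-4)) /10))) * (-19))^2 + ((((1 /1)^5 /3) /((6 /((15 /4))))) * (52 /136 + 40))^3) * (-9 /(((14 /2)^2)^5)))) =-0.86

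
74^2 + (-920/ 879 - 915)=4008199/ 879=4559.95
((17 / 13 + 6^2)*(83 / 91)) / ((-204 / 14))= -40255 / 17238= -2.34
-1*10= -10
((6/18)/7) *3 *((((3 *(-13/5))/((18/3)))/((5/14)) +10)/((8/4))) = 159/350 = 0.45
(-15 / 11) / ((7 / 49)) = -105 / 11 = -9.55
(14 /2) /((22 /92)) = 322 /11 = 29.27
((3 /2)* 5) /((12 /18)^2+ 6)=135 /116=1.16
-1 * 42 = -42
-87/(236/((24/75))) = -174/1475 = -0.12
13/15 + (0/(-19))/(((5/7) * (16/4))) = 13/15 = 0.87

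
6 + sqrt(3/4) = sqrt(3)/2 + 6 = 6.87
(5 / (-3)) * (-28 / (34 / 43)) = 3010 / 51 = 59.02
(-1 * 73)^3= -389017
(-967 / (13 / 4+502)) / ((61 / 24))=-92832 / 123281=-0.75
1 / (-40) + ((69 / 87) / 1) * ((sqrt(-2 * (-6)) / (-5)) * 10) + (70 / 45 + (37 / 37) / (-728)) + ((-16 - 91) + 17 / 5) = -83596 / 819 - 92 * sqrt(3) / 29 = -107.57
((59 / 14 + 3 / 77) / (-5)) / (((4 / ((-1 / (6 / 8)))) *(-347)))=-131 / 160314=-0.00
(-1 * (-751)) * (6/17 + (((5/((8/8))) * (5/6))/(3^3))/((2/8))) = 1003336/1377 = 728.64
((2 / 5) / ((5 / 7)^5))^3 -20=-38313453232956 / 3814697265625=-10.04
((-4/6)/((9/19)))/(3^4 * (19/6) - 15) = -76/13041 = -0.01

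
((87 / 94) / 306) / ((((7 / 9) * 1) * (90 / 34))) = 29 / 19740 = 0.00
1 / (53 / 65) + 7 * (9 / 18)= 501 / 106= 4.73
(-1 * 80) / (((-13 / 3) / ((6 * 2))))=2880 / 13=221.54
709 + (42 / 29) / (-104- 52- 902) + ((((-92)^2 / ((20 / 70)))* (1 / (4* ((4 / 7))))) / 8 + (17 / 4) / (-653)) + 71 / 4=376152340881 / 160282768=2346.80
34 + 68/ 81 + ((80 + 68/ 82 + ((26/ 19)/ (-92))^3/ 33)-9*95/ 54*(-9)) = 6296505276628445/ 24389104732344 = 258.17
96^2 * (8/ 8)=9216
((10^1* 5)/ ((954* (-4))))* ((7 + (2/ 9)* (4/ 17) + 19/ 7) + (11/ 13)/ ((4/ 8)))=-1994275/ 13282542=-0.15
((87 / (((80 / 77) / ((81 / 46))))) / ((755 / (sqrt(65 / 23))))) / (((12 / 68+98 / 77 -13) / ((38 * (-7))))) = 499832487 * sqrt(1495) / 2556128000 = 7.56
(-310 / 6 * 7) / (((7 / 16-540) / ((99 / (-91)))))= -81840 / 112229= -0.73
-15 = -15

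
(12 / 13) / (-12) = -1 / 13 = -0.08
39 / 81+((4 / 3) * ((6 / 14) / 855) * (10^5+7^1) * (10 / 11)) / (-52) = -352795 / 513513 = -0.69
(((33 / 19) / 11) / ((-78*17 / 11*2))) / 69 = -11 / 1158924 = -0.00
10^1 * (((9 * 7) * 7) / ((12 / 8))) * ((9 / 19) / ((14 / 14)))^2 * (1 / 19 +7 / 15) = 2349648 / 6859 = 342.56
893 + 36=929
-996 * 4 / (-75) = 1328 / 25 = 53.12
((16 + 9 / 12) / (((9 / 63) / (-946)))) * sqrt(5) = -221837 * sqrt(5) / 2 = -248021.31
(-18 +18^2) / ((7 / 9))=2754 / 7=393.43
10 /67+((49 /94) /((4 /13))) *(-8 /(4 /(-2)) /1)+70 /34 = 961953 /107066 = 8.98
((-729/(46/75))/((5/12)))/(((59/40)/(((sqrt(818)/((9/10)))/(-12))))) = 243000 * sqrt(818)/1357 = 5121.57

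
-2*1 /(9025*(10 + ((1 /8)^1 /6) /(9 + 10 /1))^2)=-4608 /2079816025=-0.00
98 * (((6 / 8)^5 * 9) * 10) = 535815 / 256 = 2093.03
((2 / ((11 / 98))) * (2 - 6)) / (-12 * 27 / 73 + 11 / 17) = 972944 / 51755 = 18.80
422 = 422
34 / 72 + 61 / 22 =1285 / 396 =3.24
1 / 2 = 0.50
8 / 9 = 0.89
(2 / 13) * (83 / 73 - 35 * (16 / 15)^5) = -7.26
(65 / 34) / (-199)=-65 / 6766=-0.01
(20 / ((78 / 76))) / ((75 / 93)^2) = 146072 / 4875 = 29.96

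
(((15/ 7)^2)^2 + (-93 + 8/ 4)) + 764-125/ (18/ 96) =197494/ 7203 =27.42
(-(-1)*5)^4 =625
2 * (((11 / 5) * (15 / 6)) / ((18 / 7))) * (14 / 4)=539 / 36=14.97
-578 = -578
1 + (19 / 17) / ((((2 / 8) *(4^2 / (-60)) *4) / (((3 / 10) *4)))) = -4.03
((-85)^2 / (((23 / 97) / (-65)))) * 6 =-11883554.35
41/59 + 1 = 100/59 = 1.69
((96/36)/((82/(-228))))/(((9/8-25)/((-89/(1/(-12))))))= 2597376/7831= 331.68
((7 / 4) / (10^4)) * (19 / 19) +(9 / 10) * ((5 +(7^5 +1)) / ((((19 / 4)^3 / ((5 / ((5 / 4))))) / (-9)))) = -1394537423987 / 274360000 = -5082.87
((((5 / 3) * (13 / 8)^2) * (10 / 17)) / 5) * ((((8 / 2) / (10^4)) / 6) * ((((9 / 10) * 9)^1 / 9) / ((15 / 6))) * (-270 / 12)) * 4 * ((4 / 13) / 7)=-117 / 2380000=-0.00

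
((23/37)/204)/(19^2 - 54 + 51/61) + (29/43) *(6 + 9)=61655369969/6094662792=10.12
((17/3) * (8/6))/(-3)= -68/27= -2.52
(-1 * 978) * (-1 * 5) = 4890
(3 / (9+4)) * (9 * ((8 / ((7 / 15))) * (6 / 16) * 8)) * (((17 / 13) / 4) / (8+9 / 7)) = 3.76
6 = 6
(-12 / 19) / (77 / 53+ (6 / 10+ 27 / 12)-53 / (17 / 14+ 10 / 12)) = 546960 / 18689483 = 0.03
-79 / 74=-1.07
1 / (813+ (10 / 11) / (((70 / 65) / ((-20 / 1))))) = 77 / 61301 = 0.00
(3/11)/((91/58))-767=-767593/1001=-766.83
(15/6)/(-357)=-5/714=-0.01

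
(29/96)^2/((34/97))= 81577/313344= 0.26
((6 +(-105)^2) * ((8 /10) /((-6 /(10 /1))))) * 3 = -44124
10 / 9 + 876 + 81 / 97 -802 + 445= 454786 / 873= 520.95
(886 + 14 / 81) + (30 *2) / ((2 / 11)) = 98510 / 81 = 1216.17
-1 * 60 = -60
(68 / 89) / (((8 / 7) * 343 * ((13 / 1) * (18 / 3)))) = 17 / 680316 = 0.00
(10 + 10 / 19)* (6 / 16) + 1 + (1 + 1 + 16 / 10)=8.55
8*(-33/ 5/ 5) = -264/ 25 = -10.56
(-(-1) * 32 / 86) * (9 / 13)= 144 / 559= 0.26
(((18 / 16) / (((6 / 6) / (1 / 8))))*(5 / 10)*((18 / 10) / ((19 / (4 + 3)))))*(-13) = -7371 / 12160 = -0.61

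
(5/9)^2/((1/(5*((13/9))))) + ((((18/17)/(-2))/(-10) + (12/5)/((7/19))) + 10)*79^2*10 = 89697312010/86751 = 1033962.86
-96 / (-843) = 32 / 281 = 0.11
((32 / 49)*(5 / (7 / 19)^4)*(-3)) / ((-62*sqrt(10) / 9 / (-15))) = -422240040*sqrt(10) / 3647119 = -366.11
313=313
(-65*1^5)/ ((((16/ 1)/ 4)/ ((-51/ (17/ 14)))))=1365/ 2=682.50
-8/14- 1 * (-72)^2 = -36292/7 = -5184.57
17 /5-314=-1553 /5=-310.60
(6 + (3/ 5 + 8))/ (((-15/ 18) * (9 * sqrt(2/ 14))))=-146 * sqrt(7)/ 75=-5.15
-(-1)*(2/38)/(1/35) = 35/19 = 1.84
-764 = -764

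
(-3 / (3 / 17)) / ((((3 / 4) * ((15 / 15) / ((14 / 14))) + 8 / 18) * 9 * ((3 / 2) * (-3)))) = 136 / 387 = 0.35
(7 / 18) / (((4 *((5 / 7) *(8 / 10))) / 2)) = 49 / 144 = 0.34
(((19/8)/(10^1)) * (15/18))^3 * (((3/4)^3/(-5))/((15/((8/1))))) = -6859/19660800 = -0.00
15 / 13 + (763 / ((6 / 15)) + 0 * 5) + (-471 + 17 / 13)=37413 / 26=1438.96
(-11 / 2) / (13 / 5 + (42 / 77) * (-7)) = 605 / 134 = 4.51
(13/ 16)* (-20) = -65/ 4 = -16.25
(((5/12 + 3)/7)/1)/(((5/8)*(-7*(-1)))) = 82/735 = 0.11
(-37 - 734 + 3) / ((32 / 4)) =-96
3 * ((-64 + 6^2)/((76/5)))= -105/19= -5.53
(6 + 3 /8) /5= 51 /40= 1.28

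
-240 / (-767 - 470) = 240 / 1237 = 0.19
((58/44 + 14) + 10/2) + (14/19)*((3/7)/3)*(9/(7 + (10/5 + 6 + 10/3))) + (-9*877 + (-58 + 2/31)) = -7930.57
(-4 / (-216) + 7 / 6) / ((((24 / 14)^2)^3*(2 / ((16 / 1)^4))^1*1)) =30118144 / 19683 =1530.16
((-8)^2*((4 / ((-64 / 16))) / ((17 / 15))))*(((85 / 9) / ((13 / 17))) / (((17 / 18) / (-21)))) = 201600 / 13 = 15507.69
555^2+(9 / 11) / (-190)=643772241 / 2090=308025.00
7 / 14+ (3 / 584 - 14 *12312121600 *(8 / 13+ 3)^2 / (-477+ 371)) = 111183284402309515 / 5230888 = 21255145283.61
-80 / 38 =-40 / 19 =-2.11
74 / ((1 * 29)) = 74 / 29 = 2.55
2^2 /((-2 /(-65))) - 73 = 57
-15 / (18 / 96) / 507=-80 / 507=-0.16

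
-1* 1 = -1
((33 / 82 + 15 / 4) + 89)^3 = 3565449058933 / 4410944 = 808318.82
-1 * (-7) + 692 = 699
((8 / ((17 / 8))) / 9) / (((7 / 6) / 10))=1280 / 357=3.59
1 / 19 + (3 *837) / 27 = 1768 / 19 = 93.05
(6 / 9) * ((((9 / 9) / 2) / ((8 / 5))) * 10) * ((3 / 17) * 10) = 125 / 34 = 3.68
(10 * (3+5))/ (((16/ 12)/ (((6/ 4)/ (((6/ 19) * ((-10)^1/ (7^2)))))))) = -2793/ 2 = -1396.50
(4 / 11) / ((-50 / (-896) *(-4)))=-448 / 275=-1.63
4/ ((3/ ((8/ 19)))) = 32/ 57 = 0.56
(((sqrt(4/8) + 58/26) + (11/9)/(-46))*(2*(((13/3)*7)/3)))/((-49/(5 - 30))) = 325*sqrt(2)/63 + 296575/13041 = 30.04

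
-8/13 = -0.62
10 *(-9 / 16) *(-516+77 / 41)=948555 / 328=2891.94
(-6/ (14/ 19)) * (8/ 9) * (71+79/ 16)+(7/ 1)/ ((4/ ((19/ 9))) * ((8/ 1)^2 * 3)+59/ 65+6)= -3522734615/ 6409354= -549.62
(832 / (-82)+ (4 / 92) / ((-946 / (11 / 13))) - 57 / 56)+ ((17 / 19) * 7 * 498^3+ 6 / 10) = 2169284512829382829 / 2804368840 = 773537518.28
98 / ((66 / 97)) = 4753 / 33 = 144.03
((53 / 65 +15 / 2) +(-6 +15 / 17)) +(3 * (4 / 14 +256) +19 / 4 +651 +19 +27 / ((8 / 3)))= 90154821 / 61880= 1456.93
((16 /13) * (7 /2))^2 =3136 /169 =18.56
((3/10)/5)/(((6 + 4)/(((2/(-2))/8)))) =-3/4000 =-0.00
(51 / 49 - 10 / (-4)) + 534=52679 / 98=537.54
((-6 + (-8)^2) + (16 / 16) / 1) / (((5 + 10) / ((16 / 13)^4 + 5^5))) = 1756600333 / 142805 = 12300.69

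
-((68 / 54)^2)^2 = -1336336 / 531441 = -2.51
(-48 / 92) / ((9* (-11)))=0.01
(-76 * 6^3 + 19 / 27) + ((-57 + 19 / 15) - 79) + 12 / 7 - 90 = -15723208 / 945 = -16638.32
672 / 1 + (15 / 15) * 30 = 702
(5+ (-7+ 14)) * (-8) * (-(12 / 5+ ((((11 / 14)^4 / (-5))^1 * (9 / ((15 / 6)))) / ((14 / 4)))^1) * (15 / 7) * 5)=280937592 / 117649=2387.93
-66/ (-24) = 11/ 4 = 2.75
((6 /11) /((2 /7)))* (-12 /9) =-28 /11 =-2.55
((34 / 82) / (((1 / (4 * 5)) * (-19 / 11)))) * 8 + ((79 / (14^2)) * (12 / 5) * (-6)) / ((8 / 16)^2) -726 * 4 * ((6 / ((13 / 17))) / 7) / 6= -1498916096 / 2481115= -604.13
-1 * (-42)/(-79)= -42/79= -0.53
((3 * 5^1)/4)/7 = 15/28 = 0.54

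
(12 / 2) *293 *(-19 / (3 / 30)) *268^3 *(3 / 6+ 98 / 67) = -12619083204480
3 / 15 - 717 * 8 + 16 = -28599 / 5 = -5719.80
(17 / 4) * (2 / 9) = 17 / 18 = 0.94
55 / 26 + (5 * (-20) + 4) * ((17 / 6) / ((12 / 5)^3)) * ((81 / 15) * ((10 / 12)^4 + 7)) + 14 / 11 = -791.60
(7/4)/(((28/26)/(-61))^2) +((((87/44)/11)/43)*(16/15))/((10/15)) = 16359526223/2913680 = 5614.73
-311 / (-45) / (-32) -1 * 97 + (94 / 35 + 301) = 416243 / 2016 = 206.47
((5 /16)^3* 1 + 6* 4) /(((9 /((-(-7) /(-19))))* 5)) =-689003 /3502080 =-0.20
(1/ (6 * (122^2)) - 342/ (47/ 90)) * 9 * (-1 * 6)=24738993657/ 699548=35364.25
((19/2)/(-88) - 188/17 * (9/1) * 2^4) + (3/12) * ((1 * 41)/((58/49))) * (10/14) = -1586.39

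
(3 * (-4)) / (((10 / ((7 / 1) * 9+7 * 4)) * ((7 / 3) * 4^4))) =-117 / 640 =-0.18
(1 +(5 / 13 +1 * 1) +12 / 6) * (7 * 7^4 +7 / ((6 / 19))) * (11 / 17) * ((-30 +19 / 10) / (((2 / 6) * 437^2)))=-21.08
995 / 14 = 71.07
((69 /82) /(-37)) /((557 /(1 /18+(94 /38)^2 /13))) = -1022465 /47585274204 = -0.00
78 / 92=39 / 46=0.85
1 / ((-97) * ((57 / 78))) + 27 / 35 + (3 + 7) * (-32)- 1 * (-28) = -18786609 / 64505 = -291.24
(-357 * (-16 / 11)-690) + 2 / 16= -15013 / 88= -170.60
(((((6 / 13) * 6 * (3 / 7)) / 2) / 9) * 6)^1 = 36 / 91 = 0.40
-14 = -14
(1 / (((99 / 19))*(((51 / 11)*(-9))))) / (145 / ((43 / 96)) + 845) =-43 / 10926495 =-0.00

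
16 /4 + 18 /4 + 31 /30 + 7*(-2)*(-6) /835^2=19940887 /2091675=9.53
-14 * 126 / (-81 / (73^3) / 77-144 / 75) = 440328342300 / 479269619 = 918.75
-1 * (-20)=20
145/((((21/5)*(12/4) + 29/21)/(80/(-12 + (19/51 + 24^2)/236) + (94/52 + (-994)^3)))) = -10185688767.92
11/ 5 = 2.20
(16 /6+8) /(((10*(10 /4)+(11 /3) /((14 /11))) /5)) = 2240 /1171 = 1.91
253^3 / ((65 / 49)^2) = 38882459077 / 4225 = 9202948.89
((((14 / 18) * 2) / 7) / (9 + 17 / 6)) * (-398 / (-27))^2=633616 / 155277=4.08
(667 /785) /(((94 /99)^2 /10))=6537267 /693626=9.42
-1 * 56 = -56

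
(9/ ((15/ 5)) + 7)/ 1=10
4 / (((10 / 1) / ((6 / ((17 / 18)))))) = 216 / 85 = 2.54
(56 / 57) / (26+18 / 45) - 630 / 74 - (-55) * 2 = 7065745 / 69597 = 101.52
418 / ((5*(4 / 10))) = 209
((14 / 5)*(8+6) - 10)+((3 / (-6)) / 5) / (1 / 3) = 289 / 10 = 28.90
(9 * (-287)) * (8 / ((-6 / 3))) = 10332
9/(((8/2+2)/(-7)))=-10.50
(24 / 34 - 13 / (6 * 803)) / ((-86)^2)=57595 / 605776776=0.00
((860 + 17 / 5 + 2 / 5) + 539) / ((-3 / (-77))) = 180026 / 5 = 36005.20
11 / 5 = 2.20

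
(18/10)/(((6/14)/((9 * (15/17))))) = 567/17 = 33.35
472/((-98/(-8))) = 1888/49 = 38.53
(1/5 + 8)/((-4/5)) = -10.25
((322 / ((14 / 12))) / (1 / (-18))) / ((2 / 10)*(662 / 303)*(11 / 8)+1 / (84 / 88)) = -3013.75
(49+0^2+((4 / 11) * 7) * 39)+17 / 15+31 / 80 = 79091 / 528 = 149.79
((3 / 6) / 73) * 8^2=32 / 73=0.44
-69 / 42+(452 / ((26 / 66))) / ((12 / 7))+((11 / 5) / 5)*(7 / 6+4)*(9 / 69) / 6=419257781 / 627900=667.71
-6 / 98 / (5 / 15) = -9 / 49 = -0.18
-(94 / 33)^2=-8.11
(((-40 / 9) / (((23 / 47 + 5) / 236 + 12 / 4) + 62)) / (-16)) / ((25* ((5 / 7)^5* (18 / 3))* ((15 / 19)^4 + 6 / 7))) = 6073715895331 / 49392128208093750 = 0.00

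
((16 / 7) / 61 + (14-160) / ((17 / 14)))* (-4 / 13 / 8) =436258 / 94367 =4.62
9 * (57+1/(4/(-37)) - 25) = 204.75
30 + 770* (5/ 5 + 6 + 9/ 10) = 6113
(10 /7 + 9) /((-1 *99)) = -73 /693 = -0.11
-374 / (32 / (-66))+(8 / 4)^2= 775.38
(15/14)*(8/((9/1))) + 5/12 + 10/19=1.90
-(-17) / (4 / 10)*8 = 340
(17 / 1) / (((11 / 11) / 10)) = 170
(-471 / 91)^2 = 221841 / 8281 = 26.79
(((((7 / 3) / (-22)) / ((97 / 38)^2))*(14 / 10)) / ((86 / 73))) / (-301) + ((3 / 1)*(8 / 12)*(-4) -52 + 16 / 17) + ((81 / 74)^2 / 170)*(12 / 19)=-149917342356011267 / 2538635156002110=-59.05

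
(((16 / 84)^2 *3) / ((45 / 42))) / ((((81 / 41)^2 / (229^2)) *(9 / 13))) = 36671781536 / 18600435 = 1971.56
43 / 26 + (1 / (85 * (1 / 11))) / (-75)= 273839 / 165750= 1.65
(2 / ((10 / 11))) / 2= 11 / 10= 1.10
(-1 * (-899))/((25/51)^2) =2338299/625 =3741.28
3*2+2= 8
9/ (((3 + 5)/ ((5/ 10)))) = 9/ 16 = 0.56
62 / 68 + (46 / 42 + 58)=42845 / 714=60.01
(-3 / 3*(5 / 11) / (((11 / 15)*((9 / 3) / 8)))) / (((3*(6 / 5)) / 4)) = -2000 / 1089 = -1.84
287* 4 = 1148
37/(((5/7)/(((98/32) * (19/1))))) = 3014.11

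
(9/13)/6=3/26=0.12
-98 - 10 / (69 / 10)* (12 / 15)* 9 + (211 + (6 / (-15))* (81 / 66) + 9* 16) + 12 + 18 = 349234 / 1265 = 276.07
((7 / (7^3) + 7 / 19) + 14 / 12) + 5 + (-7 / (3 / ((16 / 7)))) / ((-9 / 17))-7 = 484117 / 50274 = 9.63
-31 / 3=-10.33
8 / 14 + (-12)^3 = -12092 / 7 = -1727.43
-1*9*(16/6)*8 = -192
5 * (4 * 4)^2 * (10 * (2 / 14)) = 12800 / 7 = 1828.57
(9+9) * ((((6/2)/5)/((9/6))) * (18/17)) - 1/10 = 1279/170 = 7.52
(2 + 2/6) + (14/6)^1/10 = 2.57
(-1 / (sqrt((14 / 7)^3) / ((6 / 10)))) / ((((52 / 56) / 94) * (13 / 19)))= -18753 * sqrt(2) / 845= -31.39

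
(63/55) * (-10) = -126/11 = -11.45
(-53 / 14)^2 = 2809 / 196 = 14.33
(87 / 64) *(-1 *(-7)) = 609 / 64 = 9.52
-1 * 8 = -8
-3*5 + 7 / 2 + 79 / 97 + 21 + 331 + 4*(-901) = -632961 / 194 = -3262.69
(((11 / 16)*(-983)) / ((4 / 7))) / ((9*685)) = -75691 / 394560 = -0.19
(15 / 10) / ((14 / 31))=93 / 28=3.32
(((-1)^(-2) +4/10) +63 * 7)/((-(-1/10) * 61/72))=318528/61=5221.77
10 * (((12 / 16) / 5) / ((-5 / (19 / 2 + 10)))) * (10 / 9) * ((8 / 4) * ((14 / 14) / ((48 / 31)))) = -403 / 48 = -8.40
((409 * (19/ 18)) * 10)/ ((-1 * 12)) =-38855/ 108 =-359.77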